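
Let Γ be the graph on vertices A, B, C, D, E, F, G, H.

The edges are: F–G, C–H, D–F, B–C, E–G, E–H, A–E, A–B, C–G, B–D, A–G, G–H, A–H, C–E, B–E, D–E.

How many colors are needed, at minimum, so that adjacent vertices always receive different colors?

A, E, G, H form a clique, so at least 4 colors are needed.
A valid assignment using 4 colors: A=3, B=2, C=3, D=3, E=1, F=1, G=2, H=4. No two adjacent vertices share a color.

4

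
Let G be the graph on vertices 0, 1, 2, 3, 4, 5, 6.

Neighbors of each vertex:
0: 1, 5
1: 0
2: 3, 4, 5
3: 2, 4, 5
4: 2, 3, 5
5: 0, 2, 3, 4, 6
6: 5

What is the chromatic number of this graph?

4

2, 3, 4, 5 form a clique, so at least 4 colors are needed.
4 colors suffice: 0=b, 1=a, 2=d, 3=b, 4=c, 5=a, 6=b. Every edge joins two different colors.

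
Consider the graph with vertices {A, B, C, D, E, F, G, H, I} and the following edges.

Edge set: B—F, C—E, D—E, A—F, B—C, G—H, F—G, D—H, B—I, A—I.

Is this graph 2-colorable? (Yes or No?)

No

The cycle F-G-H-D-E-C-B-F has odd length 7, so it cannot be 2-colored; at least 3 colors are needed.
So 2 colors are not enough.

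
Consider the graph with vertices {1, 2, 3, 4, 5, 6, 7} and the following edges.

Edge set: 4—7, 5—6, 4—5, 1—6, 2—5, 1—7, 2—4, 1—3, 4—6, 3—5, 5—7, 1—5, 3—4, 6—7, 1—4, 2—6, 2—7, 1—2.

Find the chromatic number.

6

1, 2, 4, 5, 6, 7 are pairwise adjacent (a clique of size 6), so at least 6 colors are needed.
6 colors suffice: color red → {5}; color blue → {4}; color green → {1}; color yellow → {3, 6}; color purple → {7}; color orange → {2}. Each edge has distinct colors on its endpoints.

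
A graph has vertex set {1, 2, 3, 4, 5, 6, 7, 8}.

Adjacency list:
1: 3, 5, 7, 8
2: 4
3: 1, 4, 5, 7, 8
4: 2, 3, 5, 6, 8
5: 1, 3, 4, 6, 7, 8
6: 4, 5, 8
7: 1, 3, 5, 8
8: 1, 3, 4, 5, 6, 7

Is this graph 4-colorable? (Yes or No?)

No

1, 3, 5, 7, 8 form a clique, so at least 5 colors are needed.
So 4 colors are not enough.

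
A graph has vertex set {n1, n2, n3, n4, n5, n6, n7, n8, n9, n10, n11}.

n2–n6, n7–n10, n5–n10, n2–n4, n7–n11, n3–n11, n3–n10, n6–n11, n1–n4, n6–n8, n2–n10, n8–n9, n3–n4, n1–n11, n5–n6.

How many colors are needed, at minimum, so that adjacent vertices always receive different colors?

3

The cycle n10-n5-n6-n11-n3-n10 has odd length 5, so it cannot be 2-colored; at least 3 colors are needed.
3 colors suffice: color 1 → {n4, n6, n9, n10}; color 2 → {n2, n5, n8, n11}; color 3 → {n1, n3, n7}. Each edge has distinct colors on its endpoints.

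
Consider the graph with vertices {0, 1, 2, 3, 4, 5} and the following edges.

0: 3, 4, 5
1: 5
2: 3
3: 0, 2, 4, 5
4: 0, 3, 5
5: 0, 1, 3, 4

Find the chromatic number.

0, 3, 4, 5 form a clique, so at least 4 colors are needed.
4 colors suffice: 0=c, 1=a, 2=b, 3=a, 4=d, 5=b. No two adjacent vertices share a color.

4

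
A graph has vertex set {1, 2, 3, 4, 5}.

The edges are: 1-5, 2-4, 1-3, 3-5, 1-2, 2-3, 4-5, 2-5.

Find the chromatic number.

1, 2, 3, 5 form a clique, so at least 4 colors are needed.
4 colors suffice: color red → {2}; color blue → {5}; color green → {1, 4}; color yellow → {3}. Every edge joins two different colors.

4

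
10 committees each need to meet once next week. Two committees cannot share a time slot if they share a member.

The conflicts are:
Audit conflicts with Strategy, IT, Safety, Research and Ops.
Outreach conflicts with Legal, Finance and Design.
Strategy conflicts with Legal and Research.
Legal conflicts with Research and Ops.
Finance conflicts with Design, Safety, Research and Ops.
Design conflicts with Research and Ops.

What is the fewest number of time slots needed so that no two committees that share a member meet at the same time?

3

Audit, Strategy, Research pairwise conflict, so at least 3 time slots are needed.
3 time slots suffice: time slot 1 → {Audit, Legal, Finance}; time slot 2 → {Outreach, IT, Safety, Research, Ops}; time slot 3 → {Strategy, Design}. Each listed conflict is separated.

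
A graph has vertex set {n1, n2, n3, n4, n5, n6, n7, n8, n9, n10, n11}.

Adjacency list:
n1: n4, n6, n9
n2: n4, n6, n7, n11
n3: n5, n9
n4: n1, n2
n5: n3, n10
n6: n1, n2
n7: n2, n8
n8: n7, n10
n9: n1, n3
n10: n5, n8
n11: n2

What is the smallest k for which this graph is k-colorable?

3

The cycle n4-n2-n7-n8-n10-n5-n3-n9-n1-n4 has odd length 9, so it cannot be 2-colored; at least 3 colors are needed.
3 colors suffice: n1=1, n2=1, n3=1, n4=2, n5=2, n6=2, n7=3, n8=2, n9=2, n10=1, n11=2. Every edge joins two different colors.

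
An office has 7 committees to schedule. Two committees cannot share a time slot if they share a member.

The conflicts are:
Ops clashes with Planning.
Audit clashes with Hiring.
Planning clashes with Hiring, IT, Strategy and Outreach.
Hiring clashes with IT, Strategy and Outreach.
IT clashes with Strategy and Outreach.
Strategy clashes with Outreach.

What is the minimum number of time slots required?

Planning, Hiring, IT, Strategy, Outreach pairwise conflict, so at least 5 time slots are needed.
Using 5 time slots: Ops=1, Audit=2, Planning=2, Hiring=1, IT=5, Strategy=4, Outreach=3. No two conflicting committees share a time slot.

5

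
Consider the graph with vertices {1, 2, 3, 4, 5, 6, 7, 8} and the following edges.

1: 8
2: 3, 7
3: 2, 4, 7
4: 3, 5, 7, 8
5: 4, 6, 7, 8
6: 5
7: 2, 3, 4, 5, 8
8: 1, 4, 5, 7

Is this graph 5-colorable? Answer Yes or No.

Yes

The chromatic number is 4. 4, 5, 7, 8 are pairwise adjacent (a clique of size 4), so at least 4 colors are needed.
One proper 4-coloring: 1=a, 2=c, 3=b, 4=c, 5=d, 6=a, 7=a, 8=b.
Since 5 ≥ 4, a proper 5-coloring certainly exists.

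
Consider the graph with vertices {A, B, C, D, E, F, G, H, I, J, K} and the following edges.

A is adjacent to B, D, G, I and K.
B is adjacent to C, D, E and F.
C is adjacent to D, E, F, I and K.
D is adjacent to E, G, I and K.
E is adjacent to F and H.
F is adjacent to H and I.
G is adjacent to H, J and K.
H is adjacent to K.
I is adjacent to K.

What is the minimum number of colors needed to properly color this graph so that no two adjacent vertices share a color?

4

B, C, D, E form a clique, so at least 4 colors are needed.
4 colors suffice: color 1 → {D, F, J}; color 2 → {A, C, H}; color 3 → {B, K}; color 4 → {E, G, I}. No two adjacent vertices share a color.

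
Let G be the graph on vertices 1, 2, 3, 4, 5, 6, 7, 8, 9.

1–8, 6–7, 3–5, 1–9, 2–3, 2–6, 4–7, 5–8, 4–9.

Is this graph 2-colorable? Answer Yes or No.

The cycle 5-8-1-9-4-7-6-2-3-5 has odd length 9, so it cannot be 2-colored; at least 3 colors are needed.
So 2 colors are not enough.

No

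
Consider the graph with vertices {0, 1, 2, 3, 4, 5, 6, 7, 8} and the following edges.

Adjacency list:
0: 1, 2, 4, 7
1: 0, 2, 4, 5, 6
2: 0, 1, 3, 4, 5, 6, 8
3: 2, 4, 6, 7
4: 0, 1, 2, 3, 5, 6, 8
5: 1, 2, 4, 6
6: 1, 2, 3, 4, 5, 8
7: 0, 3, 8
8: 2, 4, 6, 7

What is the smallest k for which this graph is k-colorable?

1, 2, 4, 5, 6 are pairwise adjacent (a clique of size 5), so at least 5 colors are needed.
One proper 5-coloring: 0=c, 1=d, 2=b, 3=d, 4=a, 5=e, 6=c, 7=a, 8=d. Each edge has distinct colors on its endpoints.

5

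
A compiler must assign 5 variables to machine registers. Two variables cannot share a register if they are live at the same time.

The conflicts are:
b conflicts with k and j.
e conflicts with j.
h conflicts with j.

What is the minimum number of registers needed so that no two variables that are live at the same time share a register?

2

h and j conflict, so at least 2 registers are needed.
2 registers suffice: register 1 → {k, j}; register 2 → {b, e, h}. Each listed conflict is separated.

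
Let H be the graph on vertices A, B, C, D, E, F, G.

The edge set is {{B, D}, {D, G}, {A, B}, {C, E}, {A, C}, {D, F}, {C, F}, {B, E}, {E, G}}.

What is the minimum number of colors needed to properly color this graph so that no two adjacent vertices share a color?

3

The cycle E-G-D-F-C-E has odd length 5, so it cannot be 2-colored; at least 3 colors are needed.
3 colors suffice: A=3, B=2, C=1, D=1, E=3, F=2, G=2. Each edge has distinct colors on its endpoints.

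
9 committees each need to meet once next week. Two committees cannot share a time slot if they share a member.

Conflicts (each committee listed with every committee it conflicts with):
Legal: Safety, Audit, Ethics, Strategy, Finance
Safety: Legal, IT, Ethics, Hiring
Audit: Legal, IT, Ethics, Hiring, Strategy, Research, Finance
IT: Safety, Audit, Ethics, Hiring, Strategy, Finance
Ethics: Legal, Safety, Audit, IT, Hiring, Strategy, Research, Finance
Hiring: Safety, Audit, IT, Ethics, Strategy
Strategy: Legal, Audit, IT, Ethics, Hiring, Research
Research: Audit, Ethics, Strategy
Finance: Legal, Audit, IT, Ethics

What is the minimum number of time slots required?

Audit, IT, Ethics, Hiring, Strategy are mutually in conflict, so at least 5 time slots are needed.
Using 5 time slots: Legal=3, Safety=2, Audit=2, IT=3, Ethics=1, Hiring=5, Strategy=4, Research=3, Finance=4. Each listed conflict is separated.

5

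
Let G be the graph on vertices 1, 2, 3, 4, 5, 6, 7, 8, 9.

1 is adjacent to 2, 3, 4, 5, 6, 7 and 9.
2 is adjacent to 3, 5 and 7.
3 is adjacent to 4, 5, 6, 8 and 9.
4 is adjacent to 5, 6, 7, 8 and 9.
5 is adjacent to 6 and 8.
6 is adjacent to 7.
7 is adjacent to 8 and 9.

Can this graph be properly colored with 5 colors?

The chromatic number is 5. 1, 3, 4, 5, 6 are pairwise adjacent (a clique of size 5), so at least 5 colors are needed.
5 colors suffice: color red → {3, 7}; color blue → {1, 8}; color green → {2, 4}; color yellow → {5, 9}; color purple → {6}.
That is already a proper 5-coloring.

Yes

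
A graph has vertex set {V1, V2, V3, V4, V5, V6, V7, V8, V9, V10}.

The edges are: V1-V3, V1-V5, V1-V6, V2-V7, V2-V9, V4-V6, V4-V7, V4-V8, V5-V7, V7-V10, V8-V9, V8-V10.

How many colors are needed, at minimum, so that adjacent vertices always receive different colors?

3

The cycle V5-V1-V6-V4-V7-V5 has odd length 5, so it cannot be 2-colored; at least 3 colors are needed.
One proper 3-coloring: V1=1, V2=2, V3=2, V4=2, V5=2, V6=3, V7=1, V8=1, V9=3, V10=2. Every edge joins two different colors.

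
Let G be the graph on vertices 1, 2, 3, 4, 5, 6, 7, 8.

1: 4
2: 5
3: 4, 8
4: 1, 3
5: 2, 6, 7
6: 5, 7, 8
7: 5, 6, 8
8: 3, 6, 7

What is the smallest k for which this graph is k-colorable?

3

5, 6, 7 are pairwise adjacent, so at least 3 colors are needed.
A valid assignment using 3 colors: 1=blue, 2=red, 3=blue, 4=red, 5=green, 6=blue, 7=red, 8=green. Every edge joins two different colors.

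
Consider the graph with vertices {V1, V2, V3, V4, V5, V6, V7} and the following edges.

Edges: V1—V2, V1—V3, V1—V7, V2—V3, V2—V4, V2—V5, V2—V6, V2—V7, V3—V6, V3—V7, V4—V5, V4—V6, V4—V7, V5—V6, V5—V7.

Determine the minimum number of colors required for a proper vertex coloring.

V2, V4, V5, V6 are mutually adjacent (a clique of size 4), so at least 4 colors are needed.
4 colors suffice: V1=4, V2=1, V3=3, V4=3, V5=4, V6=2, V7=2. Each edge has distinct colors on its endpoints.

4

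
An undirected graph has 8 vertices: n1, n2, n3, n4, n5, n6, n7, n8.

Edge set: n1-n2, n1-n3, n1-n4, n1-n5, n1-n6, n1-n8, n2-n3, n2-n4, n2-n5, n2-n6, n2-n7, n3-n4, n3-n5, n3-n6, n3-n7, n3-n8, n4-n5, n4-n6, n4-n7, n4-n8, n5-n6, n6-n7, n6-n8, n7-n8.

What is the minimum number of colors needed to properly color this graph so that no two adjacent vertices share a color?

6

n1, n2, n3, n4, n5, n6 are mutually adjacent (a clique of size 6), so at least 6 colors are needed.
One proper 6-coloring: n1=5, n2=4, n3=1, n4=2, n5=6, n6=3, n7=5, n8=4. Every edge joins two different colors.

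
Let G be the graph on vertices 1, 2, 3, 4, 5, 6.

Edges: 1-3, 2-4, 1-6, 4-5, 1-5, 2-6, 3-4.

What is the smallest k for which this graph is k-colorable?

3

The cycle 1-5-4-2-6-1 has odd length 5, so it cannot be 2-colored; at least 3 colors are needed.
3 colors suffice: color a → {1, 4}; color b → {3, 5, 6}; color c → {2}. No two adjacent vertices share a color.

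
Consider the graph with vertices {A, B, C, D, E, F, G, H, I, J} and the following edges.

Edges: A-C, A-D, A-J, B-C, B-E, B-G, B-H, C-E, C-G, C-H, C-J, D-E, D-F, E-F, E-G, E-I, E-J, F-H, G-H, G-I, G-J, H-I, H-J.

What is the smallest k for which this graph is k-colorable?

C, G, H, J are pairwise adjacent (a clique of size 4), so at least 4 colors are needed.
A valid assignment using 4 colors: A=1, B=4, C=2, D=2, E=1, F=3, G=3, H=1, I=2, J=4. Each edge has distinct colors on its endpoints.

4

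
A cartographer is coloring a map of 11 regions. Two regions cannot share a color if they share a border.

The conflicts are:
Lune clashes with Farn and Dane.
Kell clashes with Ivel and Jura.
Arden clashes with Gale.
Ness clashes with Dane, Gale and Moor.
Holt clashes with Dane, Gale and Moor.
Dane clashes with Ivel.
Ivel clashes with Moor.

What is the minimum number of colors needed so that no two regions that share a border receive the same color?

2

Lune and Dane conflict, so at least 2 colors are needed.
2 colors suffice: color 1 → {Farn, Kell, Dane, Gale, Moor}; color 2 → {Lune, Arden, Ness, Holt, Ivel, Jura}. Every pair that conflicts lands in different colors.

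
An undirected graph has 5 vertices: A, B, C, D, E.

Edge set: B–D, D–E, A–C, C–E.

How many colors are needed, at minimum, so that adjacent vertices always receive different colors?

2

B and D are adjacent, so at least 2 colors are needed.
One proper 2-coloring: A=2, B=2, C=1, D=1, E=2. No two adjacent vertices share a color.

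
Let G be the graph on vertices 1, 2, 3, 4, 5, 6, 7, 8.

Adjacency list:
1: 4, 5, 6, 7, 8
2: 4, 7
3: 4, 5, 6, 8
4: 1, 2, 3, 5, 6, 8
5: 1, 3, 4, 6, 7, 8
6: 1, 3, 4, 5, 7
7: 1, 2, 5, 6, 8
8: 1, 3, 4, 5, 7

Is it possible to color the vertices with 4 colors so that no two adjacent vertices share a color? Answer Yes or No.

Yes

The chromatic number is 4. 3, 4, 5, 6 are mutually adjacent (a clique of size 4), so at least 4 colors are needed.
A valid assignment using 4 colors: 1=d, 2=b, 3=d, 4=a, 5=b, 6=c, 7=a, 8=c.
That is already a proper 4-coloring.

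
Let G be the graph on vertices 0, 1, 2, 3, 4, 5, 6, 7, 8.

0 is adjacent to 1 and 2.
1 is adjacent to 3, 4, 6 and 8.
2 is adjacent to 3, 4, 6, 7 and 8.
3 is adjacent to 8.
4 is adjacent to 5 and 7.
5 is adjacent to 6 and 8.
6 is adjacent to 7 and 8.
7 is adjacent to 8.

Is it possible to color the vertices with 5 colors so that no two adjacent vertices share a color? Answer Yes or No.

Yes

The chromatic number is 4. 2, 6, 7, 8 form a clique, so at least 4 colors are needed.
4 colors suffice: color red → {1, 2, 5}; color blue → {0, 4, 8}; color green → {3, 6}; color yellow → {7}.
Since 5 ≥ 4, a proper 5-coloring certainly exists.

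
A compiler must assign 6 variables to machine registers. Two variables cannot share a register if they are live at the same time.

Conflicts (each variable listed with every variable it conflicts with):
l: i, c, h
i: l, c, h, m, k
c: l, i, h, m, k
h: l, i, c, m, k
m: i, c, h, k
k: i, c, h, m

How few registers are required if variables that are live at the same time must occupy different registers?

i, c, h, m, k are mutually in conflict, so at least 5 registers are needed.
Using 5 registers: l=4, i=3, c=1, h=2, m=4, k=5. Each listed conflict is separated.

5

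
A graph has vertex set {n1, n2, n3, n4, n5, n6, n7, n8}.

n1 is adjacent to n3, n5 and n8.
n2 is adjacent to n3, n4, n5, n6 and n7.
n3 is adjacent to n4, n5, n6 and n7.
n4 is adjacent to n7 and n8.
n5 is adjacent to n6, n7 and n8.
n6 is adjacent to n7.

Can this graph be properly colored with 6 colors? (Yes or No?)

Yes

The chromatic number is 5. n2, n3, n5, n6, n7 are pairwise adjacent (a clique of size 5), so at least 5 colors are needed.
A valid assignment using 5 colors: n1=G, n2=Y, n3=R, n4=B, n5=B, n6=P, n7=G, n8=R.
Since 6 ≥ 5, a proper 6-coloring certainly exists.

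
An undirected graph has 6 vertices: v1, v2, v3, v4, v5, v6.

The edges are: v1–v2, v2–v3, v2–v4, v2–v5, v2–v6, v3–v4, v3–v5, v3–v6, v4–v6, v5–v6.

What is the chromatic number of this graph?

4

v2, v3, v4, v6 form a clique, so at least 4 colors are needed.
4 colors suffice: color red → {v2}; color blue → {v1, v3}; color green → {v6}; color yellow → {v4, v5}. No two adjacent vertices share a color.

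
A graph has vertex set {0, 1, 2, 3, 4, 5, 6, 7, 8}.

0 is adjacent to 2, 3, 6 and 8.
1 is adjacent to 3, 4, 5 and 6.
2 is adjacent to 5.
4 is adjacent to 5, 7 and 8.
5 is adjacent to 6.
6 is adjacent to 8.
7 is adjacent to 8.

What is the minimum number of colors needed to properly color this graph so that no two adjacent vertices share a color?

3

0, 6, 8 are pairwise adjacent, so at least 3 colors are needed.
3 colors suffice: color red → {0, 1, 7}; color blue → {2, 3, 4, 6}; color green → {5, 8}. Every edge joins two different colors.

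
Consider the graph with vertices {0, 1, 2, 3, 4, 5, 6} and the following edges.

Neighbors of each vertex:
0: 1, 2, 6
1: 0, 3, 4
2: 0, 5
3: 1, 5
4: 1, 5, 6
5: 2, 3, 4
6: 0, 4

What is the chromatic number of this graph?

The cycle 5-4-6-0-2-5 has odd length 5, so it cannot be 2-colored; at least 3 colors are needed.
One proper 3-coloring: 0=b, 1=a, 2=c, 3=b, 4=b, 5=a, 6=a. No two adjacent vertices share a color.

3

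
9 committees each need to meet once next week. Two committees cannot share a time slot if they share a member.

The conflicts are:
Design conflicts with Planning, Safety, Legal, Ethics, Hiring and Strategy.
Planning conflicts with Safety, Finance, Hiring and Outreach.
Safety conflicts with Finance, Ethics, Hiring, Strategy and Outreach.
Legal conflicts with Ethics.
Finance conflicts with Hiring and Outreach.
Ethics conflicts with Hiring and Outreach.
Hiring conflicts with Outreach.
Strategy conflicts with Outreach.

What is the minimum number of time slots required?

Planning, Safety, Finance, Hiring, Outreach pairwise conflict, so at least 5 time slots are needed.
A valid assignment using 5 time slots: Design=3, Planning=4, Safety=1, Legal=1, Finance=5, Ethics=4, Hiring=2, Strategy=2, Outreach=3. Every pair that conflicts lands in different time slots.

5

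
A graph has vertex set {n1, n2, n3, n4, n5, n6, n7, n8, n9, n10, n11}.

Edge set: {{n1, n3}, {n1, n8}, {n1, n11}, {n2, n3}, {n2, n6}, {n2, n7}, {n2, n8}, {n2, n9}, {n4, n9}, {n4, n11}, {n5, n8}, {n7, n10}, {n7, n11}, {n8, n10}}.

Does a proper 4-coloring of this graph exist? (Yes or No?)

Yes

The chromatic number is 3. The cycle n11-n7-n10-n8-n1-n11 has odd length 5, so it cannot be 2-colored; at least 3 colors are needed.
3 colors suffice: n1=1, n2=1, n3=2, n4=1, n5=1, n6=2, n7=3, n8=2, n9=2, n10=1, n11=2.
Since 4 ≥ 3, a proper 4-coloring certainly exists.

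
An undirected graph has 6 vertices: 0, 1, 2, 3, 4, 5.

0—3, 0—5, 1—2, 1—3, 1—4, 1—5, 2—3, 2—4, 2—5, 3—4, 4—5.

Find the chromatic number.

1, 2, 4, 5 are mutually adjacent (a clique of size 4), so at least 4 colors are needed.
4 colors suffice: color a → {0, 4}; color b → {2}; color c → {3, 5}; color d → {1}. No two adjacent vertices share a color.

4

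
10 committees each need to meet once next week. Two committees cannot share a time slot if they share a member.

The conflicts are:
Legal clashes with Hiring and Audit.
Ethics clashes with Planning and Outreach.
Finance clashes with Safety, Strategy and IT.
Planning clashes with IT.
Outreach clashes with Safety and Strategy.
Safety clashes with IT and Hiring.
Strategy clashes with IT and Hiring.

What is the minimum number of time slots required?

3

Finance, Safety, IT are mutually in conflict, so at least 3 time slots are needed.
3 time slots suffice: Legal=1, Ethics=1, Finance=3, Planning=3, Outreach=2, Safety=1, Strategy=1, IT=2, Hiring=2, Audit=2. Every pair that conflicts lands in different time slots.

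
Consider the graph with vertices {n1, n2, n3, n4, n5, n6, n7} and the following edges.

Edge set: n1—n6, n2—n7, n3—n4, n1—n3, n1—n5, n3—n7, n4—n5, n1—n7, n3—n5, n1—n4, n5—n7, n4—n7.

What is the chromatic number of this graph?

n1, n3, n4, n5, n7 form a clique, so at least 5 colors are needed.
5 colors suffice: n1=B, n2=B, n3=G, n4=P, n5=Y, n6=R, n7=R. No two adjacent vertices share a color.

5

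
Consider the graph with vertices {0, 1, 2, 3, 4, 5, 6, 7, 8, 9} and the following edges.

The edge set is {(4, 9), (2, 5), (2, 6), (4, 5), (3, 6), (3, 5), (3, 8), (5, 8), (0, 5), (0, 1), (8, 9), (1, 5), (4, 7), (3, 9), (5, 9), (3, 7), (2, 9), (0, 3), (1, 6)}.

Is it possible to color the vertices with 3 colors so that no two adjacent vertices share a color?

No

3, 5, 8, 9 form a clique, so at least 4 colors are needed.
So 3 colors are not enough.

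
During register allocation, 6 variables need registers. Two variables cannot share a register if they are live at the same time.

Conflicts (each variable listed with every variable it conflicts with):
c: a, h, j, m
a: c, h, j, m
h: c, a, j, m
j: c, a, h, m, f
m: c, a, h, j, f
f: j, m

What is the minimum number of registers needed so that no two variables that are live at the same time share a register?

5

c, a, h, j, m all conflict with each other, so at least 5 registers are needed.
5 registers suffice: c=5, a=3, h=4, j=1, m=2, f=3. Every pair that conflicts lands in different registers.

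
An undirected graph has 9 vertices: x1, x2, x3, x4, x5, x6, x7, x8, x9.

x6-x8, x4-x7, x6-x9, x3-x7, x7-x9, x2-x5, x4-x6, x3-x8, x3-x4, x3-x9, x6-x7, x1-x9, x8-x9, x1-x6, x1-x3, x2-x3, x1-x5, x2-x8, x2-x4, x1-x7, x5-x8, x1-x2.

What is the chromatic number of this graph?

x1, x6, x7, x9 form a clique, so at least 4 colors are needed.
4 colors suffice: color red → {x1, x4, x8}; color blue → {x3, x5, x6}; color green → {x2, x7}; color yellow → {x9}. No two adjacent vertices share a color.

4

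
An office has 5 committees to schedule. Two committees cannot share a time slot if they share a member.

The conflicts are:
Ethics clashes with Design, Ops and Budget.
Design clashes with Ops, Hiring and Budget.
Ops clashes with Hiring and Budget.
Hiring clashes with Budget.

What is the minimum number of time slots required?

4

Ethics, Design, Ops, Budget are mutually in conflict, so at least 4 time slots are needed.
4 time slots suffice: Ethics=4, Design=2, Ops=1, Hiring=4, Budget=3. Every pair that conflicts lands in different time slots.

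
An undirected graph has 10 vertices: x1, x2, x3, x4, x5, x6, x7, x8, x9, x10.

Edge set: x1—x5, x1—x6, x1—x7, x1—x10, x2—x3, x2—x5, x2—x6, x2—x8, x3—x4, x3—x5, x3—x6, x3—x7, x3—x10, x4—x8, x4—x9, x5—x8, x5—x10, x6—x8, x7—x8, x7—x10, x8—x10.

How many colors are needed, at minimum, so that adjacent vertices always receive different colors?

x2, x3, x6 form a triangle, so at least 3 colors are needed.
3 colors suffice: x1=1, x2=2, x3=1, x4=2, x5=3, x6=3, x7=3, x8=1, x9=1, x10=2. Every edge joins two different colors.

3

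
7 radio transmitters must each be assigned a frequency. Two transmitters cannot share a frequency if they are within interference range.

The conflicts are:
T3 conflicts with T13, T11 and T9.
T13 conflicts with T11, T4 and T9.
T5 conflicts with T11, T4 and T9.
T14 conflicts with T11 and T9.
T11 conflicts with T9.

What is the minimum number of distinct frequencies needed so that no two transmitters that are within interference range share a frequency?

4

T3, T13, T11, T9 pairwise conflict, so at least 4 frequencies are needed.
Using 4 frequencies: T3=4, T13=3, T5=3, T14=3, T11=2, T4=1, T9=1. Each listed conflict is separated.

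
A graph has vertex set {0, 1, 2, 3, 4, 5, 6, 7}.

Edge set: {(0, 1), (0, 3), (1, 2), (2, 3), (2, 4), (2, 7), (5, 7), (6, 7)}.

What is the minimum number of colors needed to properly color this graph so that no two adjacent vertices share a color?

2

1 and 2 are adjacent, so at least 2 colors are needed.
2 colors suffice: color red → {0, 2, 5, 6}; color blue → {1, 3, 4, 7}. Every edge joins two different colors.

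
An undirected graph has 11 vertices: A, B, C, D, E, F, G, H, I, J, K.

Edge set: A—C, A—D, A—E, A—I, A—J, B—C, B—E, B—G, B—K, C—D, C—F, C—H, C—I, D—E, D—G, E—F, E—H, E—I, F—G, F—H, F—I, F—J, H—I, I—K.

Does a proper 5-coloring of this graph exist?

Yes

The chromatic number is 4. E, F, H, I are pairwise adjacent (a clique of size 4), so at least 4 colors are needed.
4 colors suffice: color 1 → {A, B, F}; color 2 → {C, E, G, J, K}; color 3 → {D, I}; color 4 → {H}.
Since 5 ≥ 4, a proper 5-coloring certainly exists.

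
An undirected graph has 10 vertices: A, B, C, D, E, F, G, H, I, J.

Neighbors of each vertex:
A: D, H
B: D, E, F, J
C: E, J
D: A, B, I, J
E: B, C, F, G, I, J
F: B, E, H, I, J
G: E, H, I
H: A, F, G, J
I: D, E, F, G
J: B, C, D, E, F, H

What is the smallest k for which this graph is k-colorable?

B, E, F, J form a clique, so at least 4 colors are needed.
4 colors suffice: color 1 → {A, I, J}; color 2 → {D, E, H}; color 3 → {C, F, G}; color 4 → {B}. Each edge has distinct colors on its endpoints.

4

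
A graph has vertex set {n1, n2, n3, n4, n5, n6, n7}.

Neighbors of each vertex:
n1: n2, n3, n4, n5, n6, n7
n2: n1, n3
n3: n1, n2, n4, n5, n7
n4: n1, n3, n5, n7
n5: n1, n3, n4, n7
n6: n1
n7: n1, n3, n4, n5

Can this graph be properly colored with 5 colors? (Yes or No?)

Yes

The chromatic number is 5. n1, n3, n4, n5, n7 are mutually adjacent (a clique of size 5), so at least 5 colors are needed.
5 colors suffice: n1=1, n2=3, n3=2, n4=5, n5=3, n6=2, n7=4.
That is already a proper 5-coloring.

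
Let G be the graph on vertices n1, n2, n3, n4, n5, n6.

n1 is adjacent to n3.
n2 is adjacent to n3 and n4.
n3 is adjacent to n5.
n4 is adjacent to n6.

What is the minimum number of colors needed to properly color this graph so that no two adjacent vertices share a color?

n2 and n4 are adjacent, so at least 2 colors are needed.
2 colors suffice: color 1 → {n3, n4}; color 2 → {n1, n2, n5, n6}. No two adjacent vertices share a color.

2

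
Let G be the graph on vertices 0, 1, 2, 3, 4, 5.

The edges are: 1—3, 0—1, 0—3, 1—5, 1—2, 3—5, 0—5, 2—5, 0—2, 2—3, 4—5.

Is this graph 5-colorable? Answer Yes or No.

Yes

The chromatic number is 5. 0, 1, 2, 3, 5 form a clique, so at least 5 colors are needed.
A valid assignment using 5 colors: 0=c, 1=b, 2=e, 3=d, 4=b, 5=a.
That is already a proper 5-coloring.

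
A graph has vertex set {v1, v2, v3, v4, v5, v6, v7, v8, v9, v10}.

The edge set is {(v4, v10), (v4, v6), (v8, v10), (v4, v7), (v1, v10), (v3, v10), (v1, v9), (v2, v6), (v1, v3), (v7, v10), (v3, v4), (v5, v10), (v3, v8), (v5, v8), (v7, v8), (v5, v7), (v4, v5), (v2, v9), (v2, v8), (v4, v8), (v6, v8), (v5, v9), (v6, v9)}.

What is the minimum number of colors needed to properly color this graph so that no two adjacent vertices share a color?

5

v4, v5, v7, v8, v10 are mutually adjacent (a clique of size 5), so at least 5 colors are needed.
A valid assignment using 5 colors: v1=2, v2=2, v3=4, v4=2, v5=4, v6=3, v7=5, v8=1, v9=1, v10=3. Every edge joins two different colors.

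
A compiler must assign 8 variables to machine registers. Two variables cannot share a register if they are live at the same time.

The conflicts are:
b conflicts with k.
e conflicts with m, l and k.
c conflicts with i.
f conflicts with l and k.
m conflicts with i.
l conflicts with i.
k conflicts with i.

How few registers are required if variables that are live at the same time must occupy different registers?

2

f and l conflict, so at least 2 registers are needed.
2 registers suffice: b=2, e=2, c=1, f=2, m=1, l=1, k=1, i=2. Every pair that conflicts lands in different registers.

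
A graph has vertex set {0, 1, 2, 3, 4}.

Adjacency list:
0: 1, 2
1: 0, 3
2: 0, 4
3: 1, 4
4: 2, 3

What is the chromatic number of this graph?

The cycle 0-2-4-3-1-0 has odd length 5, so it cannot be 2-colored; at least 3 colors are needed.
3 colors suffice: color a → {0, 4}; color b → {1, 2}; color c → {3}. No two adjacent vertices share a color.

3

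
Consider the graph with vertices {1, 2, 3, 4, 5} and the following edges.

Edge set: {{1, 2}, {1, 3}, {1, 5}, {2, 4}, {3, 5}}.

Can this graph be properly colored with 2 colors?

1, 3, 5 form a triangle, so at least 3 colors are needed.
So 2 colors are not enough.

No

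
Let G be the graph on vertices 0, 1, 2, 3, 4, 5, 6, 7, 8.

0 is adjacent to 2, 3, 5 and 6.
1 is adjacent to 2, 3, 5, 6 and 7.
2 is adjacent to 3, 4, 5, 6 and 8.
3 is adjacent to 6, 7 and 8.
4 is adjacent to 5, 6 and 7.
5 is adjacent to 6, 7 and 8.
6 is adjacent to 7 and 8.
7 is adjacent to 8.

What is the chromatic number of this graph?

4

5, 6, 7, 8 are pairwise adjacent (a clique of size 4), so at least 4 colors are needed.
A valid assignment using 4 colors: 0=d, 1=d, 2=c, 3=b, 4=d, 5=b, 6=a, 7=c, 8=d. Every edge joins two different colors.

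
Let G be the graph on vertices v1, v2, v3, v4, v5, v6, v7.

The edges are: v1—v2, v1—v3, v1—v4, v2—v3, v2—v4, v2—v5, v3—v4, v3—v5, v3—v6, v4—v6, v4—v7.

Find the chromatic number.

4

v1, v2, v3, v4 are mutually adjacent (a clique of size 4), so at least 4 colors are needed.
4 colors suffice: color 1 → {v4, v5}; color 2 → {v3, v7}; color 3 → {v2, v6}; color 4 → {v1}. Each edge has distinct colors on its endpoints.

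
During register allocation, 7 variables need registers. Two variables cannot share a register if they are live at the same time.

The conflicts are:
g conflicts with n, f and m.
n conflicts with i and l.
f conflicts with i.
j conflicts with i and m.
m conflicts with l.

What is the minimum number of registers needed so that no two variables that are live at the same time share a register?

The cycle i-n-l-m-j-i has odd length 5, so it cannot be 2-colored; at least 3 registers are needed.
A valid assignment using 3 registers: g=1, n=2, f=2, j=3, i=1, m=2, l=1. No two conflicting variables share a register.

3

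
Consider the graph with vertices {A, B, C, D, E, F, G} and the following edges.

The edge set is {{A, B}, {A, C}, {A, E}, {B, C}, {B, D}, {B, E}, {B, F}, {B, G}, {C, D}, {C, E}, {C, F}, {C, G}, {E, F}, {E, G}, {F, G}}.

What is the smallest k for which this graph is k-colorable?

B, C, E, F, G are pairwise adjacent (a clique of size 5), so at least 5 colors are needed.
5 colors suffice: color red → {C}; color blue → {B}; color green → {D, E}; color yellow → {A, F}; color purple → {G}. Each edge has distinct colors on its endpoints.

5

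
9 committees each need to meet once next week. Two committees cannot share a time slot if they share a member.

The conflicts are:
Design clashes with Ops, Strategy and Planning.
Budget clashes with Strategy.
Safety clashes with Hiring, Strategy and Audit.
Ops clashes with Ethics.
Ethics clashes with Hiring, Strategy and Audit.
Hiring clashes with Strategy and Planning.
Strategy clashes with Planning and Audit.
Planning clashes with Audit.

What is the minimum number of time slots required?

3

Safety, Strategy, Audit pairwise conflict, so at least 3 time slots are needed.
3 time slots suffice: time slot 1 → {Ops, Strategy}; time slot 2 → {Design, Budget, Hiring, Audit}; time slot 3 → {Safety, Ethics, Planning}. Every pair that conflicts lands in different time slots.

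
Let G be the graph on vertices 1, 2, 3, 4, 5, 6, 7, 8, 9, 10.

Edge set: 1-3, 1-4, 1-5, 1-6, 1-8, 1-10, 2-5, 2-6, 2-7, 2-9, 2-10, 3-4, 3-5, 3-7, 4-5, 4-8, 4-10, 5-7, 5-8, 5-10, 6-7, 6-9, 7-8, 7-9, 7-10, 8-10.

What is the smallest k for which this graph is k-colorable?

5

1, 4, 5, 8, 10 are mutually adjacent (a clique of size 5), so at least 5 colors are needed.
5 colors suffice: color a → {1, 7}; color b → {5, 6}; color c → {3, 9, 10}; color d → {2, 8}; color e → {4}. Every edge joins two different colors.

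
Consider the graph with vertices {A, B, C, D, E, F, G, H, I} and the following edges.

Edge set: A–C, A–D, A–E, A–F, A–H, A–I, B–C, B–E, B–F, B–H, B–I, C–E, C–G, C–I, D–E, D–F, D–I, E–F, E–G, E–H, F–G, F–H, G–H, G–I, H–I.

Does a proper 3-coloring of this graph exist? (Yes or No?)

A, D, E, F are mutually adjacent (a clique of size 4), so at least 4 colors are needed.
So 3 colors are not enough.

No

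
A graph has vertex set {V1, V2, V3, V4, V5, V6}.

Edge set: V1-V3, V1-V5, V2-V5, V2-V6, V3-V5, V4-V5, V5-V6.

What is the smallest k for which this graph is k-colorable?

3

V2, V5, V6 are mutually adjacent, so at least 3 colors are needed.
3 colors suffice: color 1 → {V5}; color 2 → {V2, V3, V4}; color 3 → {V1, V6}. Every edge joins two different colors.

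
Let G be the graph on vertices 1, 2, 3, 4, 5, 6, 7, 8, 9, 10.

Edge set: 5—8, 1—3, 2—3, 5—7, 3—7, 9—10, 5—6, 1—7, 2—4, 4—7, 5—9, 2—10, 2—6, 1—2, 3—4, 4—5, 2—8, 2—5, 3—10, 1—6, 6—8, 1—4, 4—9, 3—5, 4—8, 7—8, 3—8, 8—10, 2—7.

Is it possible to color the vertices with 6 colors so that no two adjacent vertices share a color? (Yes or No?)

The chromatic number is 6. 2, 3, 4, 5, 7, 8 are pairwise adjacent (a clique of size 6), so at least 6 colors are needed.
One proper 6-coloring: 1=b, 2=a, 3=e, 4=d, 5=b, 6=d, 7=f, 8=c, 9=a, 10=b.
That is already a proper 6-coloring.

Yes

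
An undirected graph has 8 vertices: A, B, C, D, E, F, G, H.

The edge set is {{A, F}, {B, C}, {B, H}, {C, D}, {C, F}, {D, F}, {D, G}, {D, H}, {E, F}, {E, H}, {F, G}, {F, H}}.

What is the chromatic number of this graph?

D, F, H are pairwise adjacent, so at least 3 colors are needed.
3 colors suffice: color 1 → {B, F}; color 2 → {A, D, E}; color 3 → {C, G, H}. Every edge joins two different colors.

3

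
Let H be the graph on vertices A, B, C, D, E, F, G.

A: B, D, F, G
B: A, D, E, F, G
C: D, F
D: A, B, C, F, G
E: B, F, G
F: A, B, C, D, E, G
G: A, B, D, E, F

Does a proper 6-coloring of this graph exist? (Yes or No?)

The chromatic number is 5. A, B, D, F, G are pairwise adjacent (a clique of size 5), so at least 5 colors are needed.
5 colors suffice: A=5, B=4, C=2, D=3, E=3, F=1, G=2.
Since 6 ≥ 5, a proper 6-coloring certainly exists.

Yes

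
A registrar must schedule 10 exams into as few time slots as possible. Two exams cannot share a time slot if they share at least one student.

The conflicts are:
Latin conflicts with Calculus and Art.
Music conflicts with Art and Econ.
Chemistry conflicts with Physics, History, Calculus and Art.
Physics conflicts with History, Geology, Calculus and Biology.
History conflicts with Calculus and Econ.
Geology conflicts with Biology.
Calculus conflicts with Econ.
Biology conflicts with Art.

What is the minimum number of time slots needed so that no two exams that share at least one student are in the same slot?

4

Chemistry, Physics, History, Calculus pairwise conflict, so at least 4 time slots are needed.
A valid assignment using 4 time slots: Latin=2, Music=3, Chemistry=3, Physics=2, History=4, Geology=1, Calculus=1, Biology=3, Art=1, Econ=2. Every pair that conflicts lands in different time slots.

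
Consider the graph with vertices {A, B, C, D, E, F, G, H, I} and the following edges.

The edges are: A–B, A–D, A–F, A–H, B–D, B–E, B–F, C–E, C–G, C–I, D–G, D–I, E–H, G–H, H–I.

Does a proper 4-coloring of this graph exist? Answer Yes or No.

The chromatic number is 3. A, B, F are pairwise adjacent, so at least 3 colors are needed.
3 colors suffice: A=2, B=3, C=1, D=1, E=2, F=1, G=2, H=1, I=2.
Since 4 ≥ 3, a proper 4-coloring certainly exists.

Yes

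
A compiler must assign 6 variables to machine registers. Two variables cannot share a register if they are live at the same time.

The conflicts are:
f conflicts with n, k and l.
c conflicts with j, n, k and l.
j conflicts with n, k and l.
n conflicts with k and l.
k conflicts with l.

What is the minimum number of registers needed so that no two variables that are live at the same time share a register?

5

c, j, n, k, l pairwise conflict, so at least 5 registers are needed.
A valid assignment using 5 registers: f=4, c=4, j=5, n=2, k=3, l=1. Every pair that conflicts lands in different registers.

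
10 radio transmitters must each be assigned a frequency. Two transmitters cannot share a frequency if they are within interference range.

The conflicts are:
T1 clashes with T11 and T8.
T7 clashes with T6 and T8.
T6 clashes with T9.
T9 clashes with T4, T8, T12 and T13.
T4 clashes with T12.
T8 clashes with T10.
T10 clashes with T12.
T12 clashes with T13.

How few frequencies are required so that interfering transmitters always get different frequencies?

3

T9, T12, T13 are mutually in conflict, so at least 3 frequencies are needed.
3 frequencies suffice: frequency 1 → {T1, T7, T9, T10}; frequency 2 → {T6, T11, T8, T12}; frequency 3 → {T4, T13}. No two conflicting transmitters share a frequency.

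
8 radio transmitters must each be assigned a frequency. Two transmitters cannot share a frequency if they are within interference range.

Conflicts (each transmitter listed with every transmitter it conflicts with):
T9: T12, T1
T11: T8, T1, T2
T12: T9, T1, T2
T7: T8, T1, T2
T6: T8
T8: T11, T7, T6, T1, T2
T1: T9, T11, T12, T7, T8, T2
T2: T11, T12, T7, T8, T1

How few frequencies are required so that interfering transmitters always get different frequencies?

T7, T8, T1, T2 all conflict with each other, so at least 4 frequencies are needed.
A valid assignment using 4 frequencies: T9=2, T11=4, T12=3, T7=4, T6=1, T8=3, T1=1, T2=2. Each listed conflict is separated.

4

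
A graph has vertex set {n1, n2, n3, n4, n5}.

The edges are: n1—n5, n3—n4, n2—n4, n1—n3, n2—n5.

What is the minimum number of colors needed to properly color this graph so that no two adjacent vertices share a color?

3

The cycle n4-n2-n5-n1-n3-n4 has odd length 5, so it cannot be 2-colored; at least 3 colors are needed.
3 colors suffice: color 1 → {n4, n5}; color 2 → {n2, n3}; color 3 → {n1}. Every edge joins two different colors.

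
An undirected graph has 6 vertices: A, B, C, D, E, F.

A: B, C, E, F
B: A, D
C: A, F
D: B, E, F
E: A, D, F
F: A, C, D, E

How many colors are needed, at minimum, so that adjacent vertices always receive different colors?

3

D, E, F form a triangle, so at least 3 colors are needed.
3 colors suffice: A=blue, B=red, C=green, D=blue, E=green, F=red. No two adjacent vertices share a color.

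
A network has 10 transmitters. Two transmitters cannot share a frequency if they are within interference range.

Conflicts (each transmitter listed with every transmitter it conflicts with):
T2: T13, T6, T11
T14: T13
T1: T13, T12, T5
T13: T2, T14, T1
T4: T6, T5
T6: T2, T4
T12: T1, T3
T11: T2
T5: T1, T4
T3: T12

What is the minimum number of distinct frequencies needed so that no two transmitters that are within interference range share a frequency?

2

T4 and T5 conflict, so at least 2 frequencies are needed.
2 frequencies suffice: T2=1, T14=1, T1=1, T13=2, T4=1, T6=2, T12=2, T11=2, T5=2, T3=1. No two conflicting transmitters share a frequency.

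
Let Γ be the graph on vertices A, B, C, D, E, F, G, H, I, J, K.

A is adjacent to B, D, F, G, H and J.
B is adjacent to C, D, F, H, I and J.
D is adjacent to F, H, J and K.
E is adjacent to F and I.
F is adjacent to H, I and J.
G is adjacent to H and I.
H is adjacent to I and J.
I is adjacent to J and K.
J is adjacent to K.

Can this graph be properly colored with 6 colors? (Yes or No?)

Yes

The chromatic number is 6. A, B, D, F, H, J are mutually adjacent (a clique of size 6), so at least 6 colors are needed.
6 colors suffice: color 1 → {C, D, I}; color 2 → {F, G, K}; color 3 → {E, H}; color 4 → {J}; color 5 → {B}; color 6 → {A}.
That is already a proper 6-coloring.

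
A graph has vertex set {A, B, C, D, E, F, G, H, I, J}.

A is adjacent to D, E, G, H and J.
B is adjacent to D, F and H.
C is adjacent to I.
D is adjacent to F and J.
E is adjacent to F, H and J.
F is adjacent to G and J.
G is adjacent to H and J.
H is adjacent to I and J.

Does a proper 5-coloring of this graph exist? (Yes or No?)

The chromatic number is 4. A, G, H, J are mutually adjacent (a clique of size 4), so at least 4 colors are needed.
4 colors suffice: color 1 → {B, I, J}; color 2 → {C, F, H}; color 3 → {A}; color 4 → {D, E, G}.
Since 5 ≥ 4, a proper 5-coloring certainly exists.

Yes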